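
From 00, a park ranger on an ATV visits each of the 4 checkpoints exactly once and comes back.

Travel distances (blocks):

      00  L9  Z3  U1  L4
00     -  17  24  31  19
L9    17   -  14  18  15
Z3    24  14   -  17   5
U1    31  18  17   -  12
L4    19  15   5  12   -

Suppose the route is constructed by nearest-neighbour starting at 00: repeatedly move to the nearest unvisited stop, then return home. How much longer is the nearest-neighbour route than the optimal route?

From 00: L9=17, L4=19, Z3=24, U1=31 → choose L9 (17).
From L9: Z3=14, L4=15, U1=18 → choose Z3 (14).
From Z3: L4=5, U1=17 → choose L4 (5).
From L4: U1=12 → choose U1 (12).
NN route 00 → L9 → Z3 → L4 → U1 → 00 costs 79.
Optimal: 00 → L9 → U1 → Z3 → L4 → 00 costs 76 (by enumerating all 12 distinct tours).
Excess = 79 − 76 = 3.

3 blocks longer than the optimal tour.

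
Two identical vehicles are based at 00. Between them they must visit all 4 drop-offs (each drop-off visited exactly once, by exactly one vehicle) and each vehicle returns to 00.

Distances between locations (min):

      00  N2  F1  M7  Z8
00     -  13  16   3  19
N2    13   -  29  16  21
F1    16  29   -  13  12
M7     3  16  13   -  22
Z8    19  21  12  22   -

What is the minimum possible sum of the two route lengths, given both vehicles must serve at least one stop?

Try each way of splitting the stops between the two vehicles (each non-empty) and, for each split, find the best tour for each vehicle:
  {N2} + {F1, M7, Z8}: 26 + 47 = 73
  {F1} + {N2, M7, Z8}: 32 + 59 = 91
  {N2, F1} + {M7, Z8}: 58 + 44 = 102
  {M7} + {N2, F1, Z8}: 6 + 62 = 68
  {N2, M7} + {F1, Z8}: 32 + 47 = 79
  {F1, M7} + {N2, Z8}: 32 + 53 = 85
  … (7 splits in total)
Best: vehicle 1 00 → M7 → 00 = 6; vehicle 2 00 → N2 → Z8 → F1 → 00 = 62; combined 68.

68 min — the smallest possible combined total.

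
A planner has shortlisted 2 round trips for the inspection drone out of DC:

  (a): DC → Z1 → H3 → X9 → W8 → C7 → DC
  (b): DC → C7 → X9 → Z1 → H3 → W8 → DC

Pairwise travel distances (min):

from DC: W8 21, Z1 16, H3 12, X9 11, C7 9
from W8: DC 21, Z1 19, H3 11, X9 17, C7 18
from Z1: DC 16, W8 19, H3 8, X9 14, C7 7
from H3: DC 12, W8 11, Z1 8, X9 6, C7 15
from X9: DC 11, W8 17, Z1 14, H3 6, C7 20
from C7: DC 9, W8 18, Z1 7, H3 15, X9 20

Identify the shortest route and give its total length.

(a): 16 + 8 + 6 + 17 + 18 + 9 = 74
(b): 9 + 20 + 14 + 8 + 11 + 21 = 83

74 min — (a) is the shortest.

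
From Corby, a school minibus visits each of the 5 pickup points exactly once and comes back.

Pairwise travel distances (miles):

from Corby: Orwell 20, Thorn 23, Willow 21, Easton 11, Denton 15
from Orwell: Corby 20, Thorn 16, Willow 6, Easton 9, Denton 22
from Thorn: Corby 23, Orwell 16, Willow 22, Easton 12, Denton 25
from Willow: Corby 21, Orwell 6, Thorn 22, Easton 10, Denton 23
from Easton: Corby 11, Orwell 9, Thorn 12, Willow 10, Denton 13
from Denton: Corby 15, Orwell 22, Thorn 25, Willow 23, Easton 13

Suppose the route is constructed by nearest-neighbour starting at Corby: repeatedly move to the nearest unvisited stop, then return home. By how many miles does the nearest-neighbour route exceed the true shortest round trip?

Corby: Easton=11, Denton=15, Orwell=20, Willow=21, Thorn=23 ⇒ Easton
Easton: Orwell=9, Willow=10, Thorn=12, Denton=13 ⇒ Orwell
Orwell: Willow=6, Thorn=16, Denton=22 ⇒ Willow
Willow: Thorn=22, Denton=23 ⇒ Thorn
Thorn: Denton=25 ⇒ Denton
NN route Corby → Easton → Orwell → Willow → Thorn → Denton → Corby costs 88.
Optimal: Corby → Thorn → Orwell → Willow → Easton → Denton → Corby costs 83 (by enumerating all 60 distinct tours).
Excess = 88 − 83 = 5.

5 miles longer than the optimal tour.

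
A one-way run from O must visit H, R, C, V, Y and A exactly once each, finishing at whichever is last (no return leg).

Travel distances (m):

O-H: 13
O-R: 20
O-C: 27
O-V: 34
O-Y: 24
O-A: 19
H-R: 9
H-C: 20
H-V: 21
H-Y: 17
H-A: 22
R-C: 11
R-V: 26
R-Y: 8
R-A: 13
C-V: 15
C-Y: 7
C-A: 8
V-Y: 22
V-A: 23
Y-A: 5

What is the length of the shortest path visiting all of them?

Shortest open route: 58 m.

There are 6! = 720 possible orderings.
O→H→R→C→V→Y→A: 13+9+11+15+22+5 = 75
O→H→R→C→V→A→Y: 13+9+11+15+23+5 = 76
O→H→R→C→Y→V→A: 13+9+11+7+22+23 = 85
O→H→R→C→Y→A→V: 13+9+11+7+5+23 = 68
O→H→R→C→A→V→Y: 13+9+11+8+23+22 = 86
O→H→R→C→A→Y→V: 13+9+11+8+5+22 = 68
O→H→R→V→C→Y→A: 13+9+26+15+7+5 = 75
O→H→R→V→C→A→Y: 13+9+26+15+8+5 = 76
… (712 more)
O→H→R→Y→A→C→V: 13+9+8+5+8+15 = 58  ← best
The minimum is 58.
One shortest path: O → H → R → Y → A → C → V.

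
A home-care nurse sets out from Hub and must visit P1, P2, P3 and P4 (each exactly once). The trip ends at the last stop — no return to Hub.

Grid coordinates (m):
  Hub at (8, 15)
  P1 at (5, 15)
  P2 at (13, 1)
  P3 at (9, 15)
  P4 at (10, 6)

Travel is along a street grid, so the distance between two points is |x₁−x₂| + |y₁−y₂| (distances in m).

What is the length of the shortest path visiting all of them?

25 m — the minimum one-way total.

There are 4! = 24 possible orderings.
Hub → P1 → P2 → P3 → P4: 3+22+18+10 = 53
Hub → P1 → P2 → P4 → P3: 3+22+8+10 = 43
Hub → P1 → P3 → P2 → P4: 3+4+18+8 = 33
Hub → P1 → P3 → P4 → P2: 3+4+10+8 = 25
Hub → P1 → P4 → P2 → P3: 3+14+8+18 = 43
Hub → P1 → P4 → P3 → P2: 3+14+10+18 = 45
Hub → P2 → P1 → P3 → P4: 19+22+4+10 = 55
Hub → P2 → P1 → P4 → P3: 19+22+14+10 = 65
Hub → P2 → P3 → P1 → P4: 19+18+4+14 = 55
Hub → P2 → P3 → P4 → P1: 19+18+10+14 = 61
Hub → P2 → P4 → P1 → P3: 19+8+14+4 = 45
Hub → P2 → P4 → P3 → P1: 19+8+10+4 = 41
Hub → P3 → P1 → P2 → P4: 1+4+22+8 = 35
Hub → P3 → P1 → P4 → P2: 1+4+14+8 = 27
… (10 more)
The minimum is 25.
One shortest path: Hub → P1 → P3 → P4 → P2.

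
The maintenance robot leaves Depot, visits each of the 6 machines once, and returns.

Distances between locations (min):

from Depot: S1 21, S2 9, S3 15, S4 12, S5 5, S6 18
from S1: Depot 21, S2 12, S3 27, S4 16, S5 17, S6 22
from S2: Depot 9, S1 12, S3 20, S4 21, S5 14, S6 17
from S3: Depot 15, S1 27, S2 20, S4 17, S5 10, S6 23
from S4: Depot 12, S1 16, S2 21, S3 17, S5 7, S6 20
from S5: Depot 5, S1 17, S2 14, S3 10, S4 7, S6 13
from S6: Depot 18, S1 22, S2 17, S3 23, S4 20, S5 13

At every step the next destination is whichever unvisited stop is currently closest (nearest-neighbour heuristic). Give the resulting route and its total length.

From Depot: distances to unvisited — S5=5, S2=9, S4=12, S3=15, S6=18, S1=21. Nearest is S5 (5).
From S5: distances to unvisited — S4=7, S3=10, S6=13, S2=14, S1=17. Nearest is S4 (7).
From S4: distances to unvisited — S1=16, S3=17, S6=20, S2=21. Nearest is S1 (16).
From S1: distances to unvisited — S2=12, S6=22, S3=27. Nearest is S2 (12).
From S2: distances to unvisited — S6=17, S3=20. Nearest is S6 (17).
From S6: distances to unvisited — S3=23. Nearest is S3 (23).
Return S3→Depot: 15.
Total = 5 + 7 + 16 + 12 + 17 + 23 + 15 = 95.

95 min along Depot → S5 → S4 → S1 → S2 → S6 → S3 → Depot.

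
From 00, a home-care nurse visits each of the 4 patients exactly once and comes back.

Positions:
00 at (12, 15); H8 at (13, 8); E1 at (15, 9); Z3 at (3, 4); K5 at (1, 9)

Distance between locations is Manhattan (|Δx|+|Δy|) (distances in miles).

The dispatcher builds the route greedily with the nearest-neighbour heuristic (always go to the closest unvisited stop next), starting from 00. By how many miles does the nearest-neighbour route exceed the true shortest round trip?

From 00: H8=8, E1=9, K5=17, Z3=20 → choose H8 (8).
From H8: E1=3, K5=13, Z3=14 → choose E1 (3).
From E1: K5=14, Z3=17 → choose K5 (14).
From K5: Z3=7 → choose Z3 (7).
NN route 00 → H8 → E1 → K5 → Z3 → 00 costs 52.
Optimal: 00 → E1 → H8 → Z3 → K5 → 00 costs 50 (by enumerating all 12 distinct tours).
Excess = 52 − 50 = 2.

2 miles longer than the optimal tour.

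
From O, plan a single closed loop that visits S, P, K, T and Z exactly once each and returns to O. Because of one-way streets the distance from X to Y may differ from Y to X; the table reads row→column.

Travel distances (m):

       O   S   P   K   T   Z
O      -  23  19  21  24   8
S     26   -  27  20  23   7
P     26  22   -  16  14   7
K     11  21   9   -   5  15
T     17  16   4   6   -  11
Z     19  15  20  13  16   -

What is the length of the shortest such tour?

O - S - P - K - T - Z - O: 23+27+16+5+11+19 = 101
O - S - P - K - Z - T - O: 23+27+16+15+16+17 = 114
O - S - P - T - K - Z - O: 23+27+14+6+15+19 = 104
O - S - P - T - Z - K - O: 23+27+14+11+13+11 = 99
O - S - P - Z - K - T - O: 23+27+7+13+5+17 = 92
O - S - P - Z - T - K - O: 23+27+7+16+6+11 = 90
O - S - K - P - T - Z - O: 23+20+9+14+11+19 = 96
O - S - K - P - Z - T - O: 23+20+9+7+16+17 = 92
O - S - K - T - P - Z - O: 23+20+5+4+7+19 = 78
O - S - K - T - Z - P - O: 23+20+5+11+20+26 = 105
O - S - K - Z - P - T - O: 23+20+15+20+14+17 = 109
O - S - K - Z - T - P - O: 23+20+15+16+4+26 = 104
O - S - T - P - K - Z - O: 23+23+4+16+15+19 = 100
O - S - T - P - Z - K - O: 23+23+4+7+13+11 = 81
… (106 more)
O - S - Z - T - P - K - O: 23+7+16+4+16+11 = 77  ← best
The minimum is 77.
One optimal route: O → S → Z → T → P → K → O.

Minimum total distance: 77 m.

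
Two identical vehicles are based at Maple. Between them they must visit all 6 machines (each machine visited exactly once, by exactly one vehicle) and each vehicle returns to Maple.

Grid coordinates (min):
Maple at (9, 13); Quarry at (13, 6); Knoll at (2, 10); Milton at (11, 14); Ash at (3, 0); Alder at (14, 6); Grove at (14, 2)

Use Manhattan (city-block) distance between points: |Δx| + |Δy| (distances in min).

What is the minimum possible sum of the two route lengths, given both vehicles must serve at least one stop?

56 min — the smallest possible combined total.

Try each way of splitting the stops between the two vehicles (each non-empty) and, for each split, find the best tour for each vehicle:
  {Quarry} + {Knoll, Milton, Ash, Alder, Grove}: 22 + 52 = 74
  {Knoll} + {Quarry, Milton, Ash, Alder, Grove}: 20 + 50 = 70
  {Quarry, Knoll} + {Milton, Ash, Alder, Grove}: 36 + 50 = 86
  {Milton} + {Quarry, Knoll, Ash, Alder, Grove}: 6 + 50 = 56
  {Quarry, Milton} + {Knoll, Ash, Alder, Grove}: 24 + 50 = 74
  {Knoll, Milton} + {Quarry, Ash, Alder, Grove}: 26 + 48 = 74
  … (31 splits in total)
Best: vehicle 1 Maple → Milton → Maple = 6; vehicle 2 Maple → Quarry → Alder → Grove → Ash → Knoll → Maple = 50; combined 56.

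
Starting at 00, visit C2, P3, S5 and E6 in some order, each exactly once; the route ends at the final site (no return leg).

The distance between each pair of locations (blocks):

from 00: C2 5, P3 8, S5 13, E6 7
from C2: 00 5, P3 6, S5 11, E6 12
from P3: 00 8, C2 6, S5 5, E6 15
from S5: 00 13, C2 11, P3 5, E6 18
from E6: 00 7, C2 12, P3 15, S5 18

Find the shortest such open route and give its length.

There are 4! = 24 possible orderings.
00 → C2 → P3 → S5 → E6: 5+6+5+18 = 34
00 → C2 → P3 → E6 → S5: 5+6+15+18 = 44
00 → C2 → S5 → P3 → E6: 5+11+5+15 = 36
00 → C2 → S5 → E6 → P3: 5+11+18+15 = 49
00 → C2 → E6 → P3 → S5: 5+12+15+5 = 37
00 → C2 → E6 → S5 → P3: 5+12+18+5 = 40
00 → P3 → C2 → S5 → E6: 8+6+11+18 = 43
00 → P3 → C2 → E6 → S5: 8+6+12+18 = 44
00 → P3 → S5 → C2 → E6: 8+5+11+12 = 36
00 → P3 → S5 → E6 → C2: 8+5+18+12 = 43
00 → P3 → E6 → C2 → S5: 8+15+12+11 = 46
00 → P3 → E6 → S5 → C2: 8+15+18+11 = 52
00 → S5 → C2 → P3 → E6: 13+11+6+15 = 45
00 → S5 → C2 → E6 → P3: 13+11+12+15 = 51
… (10 more)
00 → E6 → C2 → P3 → S5: 7+12+6+5 = 30  ← best
The minimum is 30.
One shortest path: 00 → E6 → C2 → P3 → S5.

30 blocks — the minimum one-way total.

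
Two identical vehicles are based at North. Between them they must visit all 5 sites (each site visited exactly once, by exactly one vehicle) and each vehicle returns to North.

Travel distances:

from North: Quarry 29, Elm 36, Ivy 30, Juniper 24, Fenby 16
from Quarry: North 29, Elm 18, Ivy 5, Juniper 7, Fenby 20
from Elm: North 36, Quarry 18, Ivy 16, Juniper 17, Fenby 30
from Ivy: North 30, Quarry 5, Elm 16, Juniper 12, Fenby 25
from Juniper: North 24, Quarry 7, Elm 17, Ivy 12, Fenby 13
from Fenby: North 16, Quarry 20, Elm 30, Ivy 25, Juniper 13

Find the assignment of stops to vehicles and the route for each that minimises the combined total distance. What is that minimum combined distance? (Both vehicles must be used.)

Minimum combined distance: 120.

Check every non-empty split of the stops between the two vehicles; for each half take its own optimal tour:
  {Quarry} + {Elm, Ivy, Juniper, Fenby}: 58 + 92 = 150
  {Elm} + {Quarry, Ivy, Juniper, Fenby}: 72 + 71 = 143
  {Quarry, Elm} + {Ivy, Juniper, Fenby}: 83 + 71 = 154
  {Ivy} + {Quarry, Elm, Juniper, Fenby}: 60 + 90 = 150
  {Quarry, Ivy} + {Elm, Juniper, Fenby}: 64 + 82 = 146
  {Elm, Ivy} + {Quarry, Juniper, Fenby}: 82 + 65 = 147
  … (15 splits in total)
  {Quarry, Elm, Ivy, Juniper} + {Fenby}: 88 + 32 = 120  ← best
Best: vehicle 1 North → Elm → Ivy → Quarry → Juniper → North = 88; vehicle 2 North → Fenby → North = 32; combined 120.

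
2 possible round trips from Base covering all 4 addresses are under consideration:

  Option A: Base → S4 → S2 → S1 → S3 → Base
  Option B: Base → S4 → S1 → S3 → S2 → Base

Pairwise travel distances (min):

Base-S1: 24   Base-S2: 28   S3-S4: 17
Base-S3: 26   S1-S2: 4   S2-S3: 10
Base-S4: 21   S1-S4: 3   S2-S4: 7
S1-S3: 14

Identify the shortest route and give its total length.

Shortest is Option A, total 72 min.

Option A: 21 + 7 + 4 + 14 + 26 = 72
Option B: 21 + 3 + 14 + 10 + 28 = 76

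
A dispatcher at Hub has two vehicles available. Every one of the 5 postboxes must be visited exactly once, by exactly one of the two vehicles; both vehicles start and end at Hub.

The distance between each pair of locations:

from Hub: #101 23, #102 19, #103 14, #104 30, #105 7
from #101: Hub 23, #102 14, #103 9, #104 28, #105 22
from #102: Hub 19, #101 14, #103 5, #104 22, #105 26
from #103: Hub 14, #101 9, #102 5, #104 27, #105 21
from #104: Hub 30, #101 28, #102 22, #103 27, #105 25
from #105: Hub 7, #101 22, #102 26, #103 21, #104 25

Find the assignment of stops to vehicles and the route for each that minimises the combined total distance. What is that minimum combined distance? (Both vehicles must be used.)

Minimum combined distance: 103.

Check every non-empty split of the stops between the two vehicles; for each half take its own optimal tour:
  {#101} + {#102, #103, #104, #105}: 46 + 73 = 119
  {#102} + {#101, #103, #104, #105}: 38 + 83 = 121
  {#101, #102} + {#103, #104, #105}: 56 + 73 = 129
  {#103} + {#101, #102, #104, #105}: 28 + 91 = 119
  {#101, #103} + {#102, #104, #105}: 46 + 73 = 119
  {#102, #103} + {#101, #104, #105}: 38 + 83 = 121
  … (15 splits in total)
  {#101, #102, #103, #104} + {#105}: 89 + 14 = 103  ← best
Best: vehicle 1 Hub → #101 → #103 → #102 → #104 → Hub = 89; vehicle 2 Hub → #105 → Hub = 14; combined 103.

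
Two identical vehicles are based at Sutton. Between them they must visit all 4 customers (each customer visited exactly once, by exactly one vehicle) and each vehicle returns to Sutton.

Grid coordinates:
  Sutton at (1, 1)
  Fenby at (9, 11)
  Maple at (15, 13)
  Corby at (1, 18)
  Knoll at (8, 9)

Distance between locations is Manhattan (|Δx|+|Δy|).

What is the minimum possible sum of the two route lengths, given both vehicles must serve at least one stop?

There are 2^3 − 1 = 7 ways to divide the 4 stops into two non-empty groups. For each, the best each vehicle can do is its own shortest tour through its group:
  {Fenby} + {Maple, Corby, Knoll}: 36 + 62 = 98
  {Maple} + {Fenby, Corby, Knoll}: 52 + 50 = 102
  {Fenby, Maple} + {Corby, Knoll}: 52 + 48 = 100
  {Corby} + {Fenby, Maple, Knoll}: 34 + 52 = 86
  {Fenby, Corby} + {Maple, Knoll}: 50 + 52 = 102
  {Maple, Corby} + {Fenby, Knoll}: 62 + 36 = 98
  … (7 splits in total)
Best: vehicle 1 Sutton → Corby → Sutton = 34; vehicle 2 Sutton → Fenby → Maple → Knoll → Sutton = 52; combined 86.

Minimum combined distance: 86.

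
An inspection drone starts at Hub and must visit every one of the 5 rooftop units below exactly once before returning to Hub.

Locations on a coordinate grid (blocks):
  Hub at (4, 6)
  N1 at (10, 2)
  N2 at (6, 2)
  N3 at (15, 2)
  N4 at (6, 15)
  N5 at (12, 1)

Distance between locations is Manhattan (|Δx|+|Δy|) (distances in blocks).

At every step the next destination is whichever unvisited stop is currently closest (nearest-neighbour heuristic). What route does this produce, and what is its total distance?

50 blocks along Hub → N2 → N1 → N5 → N3 → N4 → Hub.

Hub → [N2:6 / N1:10 / N4:11 / N5:13 / N3:15] → N2 (6)
N2 → [N1:4 / N5:7 / N3:9 / N4:13] → N1 (4)
N1 → [N5:3 / N3:5 / N4:17] → N5 (3)
N5 → [N3:4 / N4:20] → N3 (4)
N3 → [N4:22] → N4 (22)
Return N4→Hub: 11.
Total = 6 + 4 + 3 + 4 + 22 + 11 = 50.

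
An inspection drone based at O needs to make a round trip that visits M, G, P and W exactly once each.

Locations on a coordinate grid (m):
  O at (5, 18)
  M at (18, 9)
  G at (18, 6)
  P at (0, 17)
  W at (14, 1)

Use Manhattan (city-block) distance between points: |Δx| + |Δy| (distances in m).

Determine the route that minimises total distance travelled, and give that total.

O - M - G - P - W - O: 22+3+29+30+26 = 110
O - M - G - W - P - O: 22+3+9+30+6 = 70
O - M - P - G - W - O: 22+26+29+9+26 = 112
O - M - P - W - G - O: 22+26+30+9+25 = 112
O - M - W - G - P - O: 22+12+9+29+6 = 78
O - M - W - P - G - O: 22+12+30+29+25 = 118
O - G - M - P - W - O: 25+3+26+30+26 = 110
O - G - M - W - P - O: 25+3+12+30+6 = 76
O - G - P - M - W - O: 25+29+26+12+26 = 118
O - G - W - M - P - O: 25+9+12+26+6 = 78
O - P - M - G - W - O: 6+26+3+9+26 = 70
O - P - G - M - W - O: 6+29+3+12+26 = 76
The minimum is 70.
One optimal route: O → M → G → W → P → O (or its reverse).

Minimum total distance: 70 m.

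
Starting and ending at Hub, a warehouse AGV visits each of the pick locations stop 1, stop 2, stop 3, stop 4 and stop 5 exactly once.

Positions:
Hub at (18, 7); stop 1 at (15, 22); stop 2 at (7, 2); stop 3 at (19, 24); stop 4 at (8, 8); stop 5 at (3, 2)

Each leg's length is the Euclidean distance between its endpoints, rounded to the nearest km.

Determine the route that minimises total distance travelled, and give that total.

61 km — the shortest possible round trip.

With 5 stops there are 5!/2 = 60 distinct round trips (a route and its reverse cost the same).
Hub - stop 1 - stop 2 - stop 3 - stop 4 - stop 5 - Hub: 15+22+25+19+8+16 = 105
Hub - stop 1 - stop 2 - stop 3 - stop 5 - stop 4 - Hub: 15+22+25+27+8+10 = 107
Hub - stop 1 - stop 2 - stop 4 - stop 3 - stop 5 - Hub: 15+22+6+19+27+16 = 105
Hub - stop 1 - stop 2 - stop 4 - stop 5 - stop 3 - Hub: 15+22+6+8+27+17 = 95
Hub - stop 1 - stop 2 - stop 5 - stop 3 - stop 4 - Hub: 15+22+4+27+19+10 = 97
Hub - stop 1 - stop 2 - stop 5 - stop 4 - stop 3 - Hub: 15+22+4+8+19+17 = 85
Hub - stop 1 - stop 3 - stop 2 - stop 4 - stop 5 - Hub: 15+4+25+6+8+16 = 74
Hub - stop 1 - stop 3 - stop 2 - stop 5 - stop 4 - Hub: 15+4+25+4+8+10 = 66
Hub - stop 1 - stop 3 - stop 4 - stop 2 - stop 5 - Hub: 15+4+19+6+4+16 = 64
Hub - stop 1 - stop 3 - stop 4 - stop 5 - stop 2 - Hub: 15+4+19+8+4+12 = 62
Hub - stop 1 - stop 3 - stop 5 - stop 2 - stop 4 - Hub: 15+4+27+4+6+10 = 66
Hub - stop 1 - stop 3 - stop 5 - stop 4 - stop 2 - Hub: 15+4+27+8+6+12 = 72
Hub - stop 1 - stop 4 - stop 2 - stop 3 - stop 5 - Hub: 15+16+6+25+27+16 = 105
Hub - stop 1 - stop 4 - stop 2 - stop 5 - stop 3 - Hub: 15+16+6+4+27+17 = 85
… (46 more)
Hub - stop 2 - stop 5 - stop 4 - stop 1 - stop 3 - Hub: 12+4+8+16+4+17 = 61  ← best
The minimum is 61.
One optimal route: Hub → stop 2 → stop 5 → stop 4 → stop 1 → stop 3 → Hub (or its reverse).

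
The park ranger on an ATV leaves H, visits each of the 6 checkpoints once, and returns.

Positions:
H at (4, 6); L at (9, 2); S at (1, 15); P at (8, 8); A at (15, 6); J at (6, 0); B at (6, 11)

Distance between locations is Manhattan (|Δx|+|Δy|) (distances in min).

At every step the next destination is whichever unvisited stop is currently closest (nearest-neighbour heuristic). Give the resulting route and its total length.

At H the remaining stops are P 6, B 7, J 8, L 9, A 11, S 12; go to P.
At P the remaining stops are B 5, L 7, A 9, J 10, S 14; go to B.
At B the remaining stops are S 9, J 11, L 12, A 14; go to S.
At S the remaining stops are J 20, L 21, A 23; go to J.
At J the remaining stops are L 5, A 15; go to L.
At L the remaining stops are A 10; go to A.
Return A→H: 11.
Total = 6 + 5 + 9 + 20 + 5 + 10 + 11 = 66.

66 min along H → P → B → S → J → L → A → H.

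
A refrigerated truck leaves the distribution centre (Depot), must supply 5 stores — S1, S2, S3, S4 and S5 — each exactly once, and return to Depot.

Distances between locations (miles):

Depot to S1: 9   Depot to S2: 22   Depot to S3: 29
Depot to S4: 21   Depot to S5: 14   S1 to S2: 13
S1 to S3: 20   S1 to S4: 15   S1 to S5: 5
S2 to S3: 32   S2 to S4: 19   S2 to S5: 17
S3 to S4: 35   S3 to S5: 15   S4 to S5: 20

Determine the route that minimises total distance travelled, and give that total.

Shortest round trip = 101 miles.

With 5 stops there are 5!/2 = 60 distinct round trips (a route and its reverse cost the same).
Depot - S1 - S2 - S3 - S4 - S5 - Depot: 9+13+32+35+20+14 = 123
Depot - S1 - S2 - S3 - S5 - S4 - Depot: 9+13+32+15+20+21 = 110
Depot - S1 - S2 - S4 - S3 - S5 - Depot: 9+13+19+35+15+14 = 105
Depot - S1 - S2 - S4 - S5 - S3 - Depot: 9+13+19+20+15+29 = 105
Depot - S1 - S2 - S5 - S3 - S4 - Depot: 9+13+17+15+35+21 = 110
Depot - S1 - S2 - S5 - S4 - S3 - Depot: 9+13+17+20+35+29 = 123
Depot - S1 - S3 - S2 - S4 - S5 - Depot: 9+20+32+19+20+14 = 114
Depot - S1 - S3 - S2 - S5 - S4 - Depot: 9+20+32+17+20+21 = 119
Depot - S1 - S3 - S4 - S2 - S5 - Depot: 9+20+35+19+17+14 = 114
Depot - S1 - S3 - S4 - S5 - S2 - Depot: 9+20+35+20+17+22 = 123
Depot - S1 - S3 - S5 - S2 - S4 - Depot: 9+20+15+17+19+21 = 101
Depot - S1 - S3 - S5 - S4 - S2 - Depot: 9+20+15+20+19+22 = 105
Depot - S1 - S4 - S2 - S3 - S5 - Depot: 9+15+19+32+15+14 = 104
Depot - S1 - S4 - S2 - S5 - S3 - Depot: 9+15+19+17+15+29 = 104
… (46 more)
The minimum is 101.
One optimal route: Depot → S1 → S3 → S5 → S2 → S4 → Depot (or its reverse).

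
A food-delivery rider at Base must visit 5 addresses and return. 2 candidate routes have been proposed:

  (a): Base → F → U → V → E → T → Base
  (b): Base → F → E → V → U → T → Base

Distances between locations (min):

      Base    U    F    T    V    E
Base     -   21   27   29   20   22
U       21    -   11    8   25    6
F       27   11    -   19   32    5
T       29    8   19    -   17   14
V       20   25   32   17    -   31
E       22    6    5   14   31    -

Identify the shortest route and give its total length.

(a): 27 + 11 + 25 + 31 + 14 + 29 = 137
(b): 27 + 5 + 31 + 25 + 8 + 29 = 125

Shortest is (b), total 125 min.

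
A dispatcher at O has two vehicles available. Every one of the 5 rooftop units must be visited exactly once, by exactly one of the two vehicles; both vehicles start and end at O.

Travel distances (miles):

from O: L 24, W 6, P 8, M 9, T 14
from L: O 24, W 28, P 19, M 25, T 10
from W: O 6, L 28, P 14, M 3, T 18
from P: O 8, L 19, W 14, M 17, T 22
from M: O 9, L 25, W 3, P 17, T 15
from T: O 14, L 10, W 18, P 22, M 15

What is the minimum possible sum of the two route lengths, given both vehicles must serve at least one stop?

Minimum combined distance: 69 miles.

Try each way of splitting the stops between the two vehicles (each non-empty) and, for each split, find the best tour for each vehicle:
  {L} + {W, P, M, T}: 48 + 54 = 102
  {W} + {L, P, M, T}: 12 + 61 = 73
  {L, W} + {P, M, T}: 58 + 54 = 112
  {P} + {L, W, M, T}: 16 + 58 = 74
  {L, P} + {W, M, T}: 51 + 38 = 89
  {W, P} + {L, M, T}: 28 + 58 = 86
  … (15 splits in total)
  {W, M} + {L, P, T}: 18 + 51 = 69  ← best
Best: vehicle 1 O → W → M → O = 18; vehicle 2 O → P → L → T → O = 51; combined 69.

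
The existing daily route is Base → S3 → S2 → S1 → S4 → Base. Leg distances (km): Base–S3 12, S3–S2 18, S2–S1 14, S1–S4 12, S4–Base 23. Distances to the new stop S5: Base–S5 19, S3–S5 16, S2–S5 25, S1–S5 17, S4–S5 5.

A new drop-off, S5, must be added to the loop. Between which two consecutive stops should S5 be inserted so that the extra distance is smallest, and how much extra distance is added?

Minimum extra distance: 1 km, inserting S5 between S4 and Base.

Insertion cost between consecutive stops i–j is d(i,S5) + d(S5,j) − d(i,j):
  between Base and S3: 19 + 16 − 12 = 23
  between S3 and S2: 16 + 25 − 18 = 23
  between S2 and S1: 25 + 17 − 14 = 28
  between S1 and S4: 17 + 5 − 12 = 10
  between S4 and Base: 5 + 19 − 23 = 1
Cheapest insertion is between S4 and Base, adding 1.
New total = 79 + 1 = 80.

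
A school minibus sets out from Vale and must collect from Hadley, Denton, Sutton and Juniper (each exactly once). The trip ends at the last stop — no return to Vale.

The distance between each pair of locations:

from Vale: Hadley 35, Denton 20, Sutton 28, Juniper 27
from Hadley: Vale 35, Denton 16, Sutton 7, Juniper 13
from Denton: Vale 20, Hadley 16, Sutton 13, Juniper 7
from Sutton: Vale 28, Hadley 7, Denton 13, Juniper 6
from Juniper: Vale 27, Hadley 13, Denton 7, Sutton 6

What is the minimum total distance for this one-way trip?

There are 4! = 24 possible orderings.
Vale→Hadley→Denton→Sutton→Juniper: 35+16+13+6 = 70
Vale→Hadley→Denton→Juniper→Sutton: 35+16+7+6 = 64
Vale→Hadley→Sutton→Denton→Juniper: 35+7+13+7 = 62
Vale→Hadley→Sutton→Juniper→Denton: 35+7+6+7 = 55
Vale→Hadley→Juniper→Denton→Sutton: 35+13+7+13 = 68
Vale→Hadley→Juniper→Sutton→Denton: 35+13+6+13 = 67
Vale→Denton→Hadley→Sutton→Juniper: 20+16+7+6 = 49
Vale→Denton→Hadley→Juniper→Sutton: 20+16+13+6 = 55
Vale→Denton→Sutton→Hadley→Juniper: 20+13+7+13 = 53
Vale→Denton→Sutton→Juniper→Hadley: 20+13+6+13 = 52
Vale→Denton→Juniper→Hadley→Sutton: 20+7+13+7 = 47
Vale→Denton→Juniper→Sutton→Hadley: 20+7+6+7 = 40
Vale→Sutton→Hadley→Denton→Juniper: 28+7+16+7 = 58
Vale→Sutton→Hadley→Juniper→Denton: 28+7+13+7 = 55
… (10 more)
The minimum is 40.
One shortest path: Vale → Denton → Juniper → Sutton → Hadley.

40 — the minimum one-way total.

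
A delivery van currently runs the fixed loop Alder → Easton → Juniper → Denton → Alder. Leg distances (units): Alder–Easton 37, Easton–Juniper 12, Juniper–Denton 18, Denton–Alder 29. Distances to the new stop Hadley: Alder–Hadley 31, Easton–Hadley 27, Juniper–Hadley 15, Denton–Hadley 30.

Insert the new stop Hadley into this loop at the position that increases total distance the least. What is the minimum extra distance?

+21 — insert Hadley between Alder and Easton.

Insertion cost between consecutive stops i–j is d(i,Hadley) + d(Hadley,j) − d(i,j):
  between Alder and Easton: 31 + 27 − 37 = 21
  between Easton and Juniper: 27 + 15 − 12 = 30
  between Juniper and Denton: 15 + 30 − 18 = 27
  between Denton and Alder: 30 + 31 − 29 = 32
Cheapest insertion is between Alder and Easton, adding 21.
New total = 96 + 21 = 117.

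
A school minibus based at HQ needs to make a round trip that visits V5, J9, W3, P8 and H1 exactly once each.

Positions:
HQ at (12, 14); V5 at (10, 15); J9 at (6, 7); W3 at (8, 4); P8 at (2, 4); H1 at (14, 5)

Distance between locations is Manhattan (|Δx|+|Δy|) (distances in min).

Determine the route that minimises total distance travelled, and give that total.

Minimum total distance: 46 min.

There are 60 distinct closed tours to check (reversals are equivalent).
HQ-V5-J9-W3-P8-H1-HQ: 3+12+5+6+13+11 = 50
HQ-V5-J9-W3-H1-P8-HQ: 3+12+5+7+13+20 = 60
HQ-V5-J9-P8-W3-H1-HQ: 3+12+7+6+7+11 = 46
HQ-V5-J9-P8-H1-W3-HQ: 3+12+7+13+7+14 = 56
HQ-V5-J9-H1-W3-P8-HQ: 3+12+10+7+6+20 = 58
HQ-V5-J9-H1-P8-W3-HQ: 3+12+10+13+6+14 = 58
HQ-V5-W3-J9-P8-H1-HQ: 3+13+5+7+13+11 = 52
HQ-V5-W3-J9-H1-P8-HQ: 3+13+5+10+13+20 = 64
HQ-V5-W3-P8-J9-H1-HQ: 3+13+6+7+10+11 = 50
HQ-V5-W3-P8-H1-J9-HQ: 3+13+6+13+10+13 = 58
HQ-V5-W3-H1-J9-P8-HQ: 3+13+7+10+7+20 = 60
HQ-V5-W3-H1-P8-J9-HQ: 3+13+7+13+7+13 = 56
HQ-V5-P8-J9-W3-H1-HQ: 3+19+7+5+7+11 = 52
HQ-V5-P8-J9-H1-W3-HQ: 3+19+7+10+7+14 = 60
… (46 more)
The minimum is 46.
One optimal route: HQ → V5 → J9 → P8 → W3 → H1 → HQ (or its reverse).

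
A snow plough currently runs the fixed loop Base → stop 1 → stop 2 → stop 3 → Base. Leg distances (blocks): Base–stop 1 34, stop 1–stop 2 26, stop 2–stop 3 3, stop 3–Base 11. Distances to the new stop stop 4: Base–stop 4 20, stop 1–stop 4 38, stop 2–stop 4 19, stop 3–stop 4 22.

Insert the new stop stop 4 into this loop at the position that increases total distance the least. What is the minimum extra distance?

+24 blocks — insert stop 4 between Base and stop 1.

Insertion cost between consecutive stops i–j is d(i,stop 4) + d(stop 4,j) − d(i,j):
  between Base and stop 1: 20 + 38 − 34 = 24
  between stop 1 and stop 2: 38 + 19 − 26 = 31
  between stop 2 and stop 3: 19 + 22 − 3 = 38
  between stop 3 and Base: 22 + 20 − 11 = 31
Cheapest insertion is between Base and stop 1, adding 24.
New total = 74 + 24 = 98.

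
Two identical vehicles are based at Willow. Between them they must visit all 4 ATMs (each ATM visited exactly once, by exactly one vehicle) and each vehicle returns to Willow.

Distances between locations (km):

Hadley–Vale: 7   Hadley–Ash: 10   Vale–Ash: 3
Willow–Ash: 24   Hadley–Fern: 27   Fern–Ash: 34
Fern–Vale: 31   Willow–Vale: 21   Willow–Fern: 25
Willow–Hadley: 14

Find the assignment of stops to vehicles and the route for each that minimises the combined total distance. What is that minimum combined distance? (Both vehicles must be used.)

98 km — the smallest possible combined total.

Check every non-empty split of the stops between the two vehicles; for each half take its own optimal tour:
  {Hadley} + {Fern, Vale, Ash}: 28 + 83 = 111
  {Fern} + {Hadley, Vale, Ash}: 50 + 48 = 98
  {Hadley, Fern} + {Vale, Ash}: 66 + 48 = 114
  {Vale} + {Hadley, Fern, Ash}: 42 + 83 = 125
  {Hadley, Vale} + {Fern, Ash}: 42 + 83 = 125
  {Fern, Vale} + {Hadley, Ash}: 77 + 48 = 125
  … (7 splits in total)
Best: vehicle 1 Willow → Fern → Willow = 50; vehicle 2 Willow → Hadley → Vale → Ash → Willow = 48; combined 98.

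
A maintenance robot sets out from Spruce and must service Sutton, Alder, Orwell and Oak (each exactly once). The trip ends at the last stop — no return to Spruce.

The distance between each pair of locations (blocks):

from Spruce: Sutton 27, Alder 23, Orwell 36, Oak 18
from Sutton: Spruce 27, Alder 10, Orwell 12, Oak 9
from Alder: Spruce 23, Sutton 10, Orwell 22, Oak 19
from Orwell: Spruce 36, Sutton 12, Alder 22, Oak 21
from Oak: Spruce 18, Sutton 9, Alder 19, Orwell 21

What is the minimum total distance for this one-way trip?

There are 4! = 24 possible orderings.
Spruce→Sutton→Alder→Orwell→Oak: 27+10+22+21 = 80
Spruce→Sutton→Alder→Oak→Orwell: 27+10+19+21 = 77
Spruce→Sutton→Orwell→Alder→Oak: 27+12+22+19 = 80
Spruce→Sutton→Orwell→Oak→Alder: 27+12+21+19 = 79
Spruce→Sutton→Oak→Alder→Orwell: 27+9+19+22 = 77
Spruce→Sutton→Oak→Orwell→Alder: 27+9+21+22 = 79
Spruce→Alder→Sutton→Orwell→Oak: 23+10+12+21 = 66
Spruce→Alder→Sutton→Oak→Orwell: 23+10+9+21 = 63
Spruce→Alder→Orwell→Sutton→Oak: 23+22+12+9 = 66
Spruce→Alder→Orwell→Oak→Sutton: 23+22+21+9 = 75
Spruce→Alder→Oak→Sutton→Orwell: 23+19+9+12 = 63
Spruce→Alder→Oak→Orwell→Sutton: 23+19+21+12 = 75
Spruce→Orwell→Sutton→Alder→Oak: 36+12+10+19 = 77
Spruce→Orwell→Sutton→Oak→Alder: 36+12+9+19 = 76
… (10 more)
Spruce→Oak→Sutton→Alder→Orwell: 18+9+10+22 = 59  ← best
The minimum is 59.
One shortest path: Spruce → Oak → Sutton → Alder → Orwell.

Minimum one-way distance = 59 blocks.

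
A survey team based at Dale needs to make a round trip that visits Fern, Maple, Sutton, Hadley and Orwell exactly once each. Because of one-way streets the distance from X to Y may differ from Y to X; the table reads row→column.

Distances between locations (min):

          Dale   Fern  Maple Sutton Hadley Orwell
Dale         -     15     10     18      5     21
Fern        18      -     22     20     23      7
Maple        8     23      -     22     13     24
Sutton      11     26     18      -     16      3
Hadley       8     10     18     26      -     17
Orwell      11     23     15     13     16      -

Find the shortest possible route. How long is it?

Dale - Fern - Maple - Sutton - Hadley - Orwell - Dale: 15+22+22+16+17+11 = 103
Dale - Fern - Maple - Sutton - Orwell - Hadley - Dale: 15+22+22+3+16+8 = 86
Dale - Fern - Maple - Hadley - Sutton - Orwell - Dale: 15+22+13+26+3+11 = 90
Dale - Fern - Maple - Hadley - Orwell - Sutton - Dale: 15+22+13+17+13+11 = 91
Dale - Fern - Maple - Orwell - Sutton - Hadley - Dale: 15+22+24+13+16+8 = 98
Dale - Fern - Maple - Orwell - Hadley - Sutton - Dale: 15+22+24+16+26+11 = 114
Dale - Fern - Sutton - Maple - Hadley - Orwell - Dale: 15+20+18+13+17+11 = 94
Dale - Fern - Sutton - Maple - Orwell - Hadley - Dale: 15+20+18+24+16+8 = 101
Dale - Fern - Sutton - Hadley - Maple - Orwell - Dale: 15+20+16+18+24+11 = 104
Dale - Fern - Sutton - Hadley - Orwell - Maple - Dale: 15+20+16+17+15+8 = 91
Dale - Fern - Sutton - Orwell - Maple - Hadley - Dale: 15+20+3+15+13+8 = 74
Dale - Fern - Sutton - Orwell - Hadley - Maple - Dale: 15+20+3+16+18+8 = 80
Dale - Fern - Hadley - Maple - Sutton - Orwell - Dale: 15+23+18+22+3+11 = 92
Dale - Fern - Hadley - Maple - Orwell - Sutton - Dale: 15+23+18+24+13+11 = 104
… (106 more)
Dale - Hadley - Fern - Sutton - Orwell - Maple - Dale: 5+10+20+3+15+8 = 61  ← best
The minimum is 61.
One optimal route: Dale → Hadley → Fern → Sutton → Orwell → Maple → Dale.

Minimum total distance: 61 min.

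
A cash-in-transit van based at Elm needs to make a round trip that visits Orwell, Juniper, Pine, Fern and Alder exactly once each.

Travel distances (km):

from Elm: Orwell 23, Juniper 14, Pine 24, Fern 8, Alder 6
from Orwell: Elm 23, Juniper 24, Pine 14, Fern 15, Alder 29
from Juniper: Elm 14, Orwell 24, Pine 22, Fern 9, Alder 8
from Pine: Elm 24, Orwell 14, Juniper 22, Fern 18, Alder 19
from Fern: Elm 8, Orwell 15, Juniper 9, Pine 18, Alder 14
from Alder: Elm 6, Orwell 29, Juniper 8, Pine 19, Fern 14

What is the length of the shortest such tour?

With 5 stops there are 5!/2 = 60 distinct round trips (a route and its reverse cost the same).
Elm→Orwell→Juniper→Pine→Fern→Alder→Elm: 23+24+22+18+14+6 = 107
Elm→Orwell→Juniper→Pine→Alder→Fern→Elm: 23+24+22+19+14+8 = 110
Elm→Orwell→Juniper→Fern→Pine→Alder→Elm: 23+24+9+18+19+6 = 99
Elm→Orwell→Juniper→Fern→Alder→Pine→Elm: 23+24+9+14+19+24 = 113
Elm→Orwell→Juniper→Alder→Pine→Fern→Elm: 23+24+8+19+18+8 = 100
Elm→Orwell→Juniper→Alder→Fern→Pine→Elm: 23+24+8+14+18+24 = 111
Elm→Orwell→Pine→Juniper→Fern→Alder→Elm: 23+14+22+9+14+6 = 88
Elm→Orwell→Pine→Juniper→Alder→Fern→Elm: 23+14+22+8+14+8 = 89
Elm→Orwell→Pine→Fern→Juniper→Alder→Elm: 23+14+18+9+8+6 = 78
Elm→Orwell→Pine→Fern→Alder→Juniper→Elm: 23+14+18+14+8+14 = 91
Elm→Orwell→Pine→Alder→Juniper→Fern→Elm: 23+14+19+8+9+8 = 81
Elm→Orwell→Pine→Alder→Fern→Juniper→Elm: 23+14+19+14+9+14 = 93
Elm→Orwell→Fern→Juniper→Pine→Alder→Elm: 23+15+9+22+19+6 = 94
Elm→Orwell→Fern→Juniper→Alder→Pine→Elm: 23+15+9+8+19+24 = 98
… (46 more)
Elm→Fern→Orwell→Pine→Juniper→Alder→Elm: 8+15+14+22+8+6 = 73  ← best
The minimum is 73.
One optimal route: Elm → Fern → Orwell → Pine → Juniper → Alder → Elm (or its reverse).

Shortest round trip = 73 km.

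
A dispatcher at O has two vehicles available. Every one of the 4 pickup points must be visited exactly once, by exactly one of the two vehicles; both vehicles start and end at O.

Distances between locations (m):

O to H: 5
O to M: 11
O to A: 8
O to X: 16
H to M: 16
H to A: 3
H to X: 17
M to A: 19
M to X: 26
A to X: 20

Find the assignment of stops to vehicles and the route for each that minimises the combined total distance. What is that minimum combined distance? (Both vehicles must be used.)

Minimum combined distance: 66 m.

There are 2^3 − 1 = 7 ways to divide the 4 stops into two non-empty groups. For each, the best each vehicle can do is its own shortest tour through its group:
  {H} + {M, A, X}: 10 + 65 = 75
  {M} + {H, A, X}: 22 + 44 = 66
  {H, M} + {A, X}: 32 + 44 = 76
  {A} + {H, M, X}: 16 + 59 = 75
  {H, A} + {M, X}: 16 + 53 = 69
  {M, A} + {H, X}: 38 + 38 = 76
  … (7 splits in total)
Best: vehicle 1 O → M → O = 22; vehicle 2 O → H → A → X → O = 44; combined 66.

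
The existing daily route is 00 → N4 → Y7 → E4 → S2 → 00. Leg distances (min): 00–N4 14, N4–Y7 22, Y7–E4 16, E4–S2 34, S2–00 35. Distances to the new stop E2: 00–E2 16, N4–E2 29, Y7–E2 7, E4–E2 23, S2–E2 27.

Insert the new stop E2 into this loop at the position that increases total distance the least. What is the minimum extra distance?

Minimum extra distance: 8 min, inserting E2 between S2 and 00.

Insertion cost between consecutive stops i–j is d(i,E2) + d(E2,j) − d(i,j):
  between 00 and N4: 16 + 29 − 14 = 31
  between N4 and Y7: 29 + 7 − 22 = 14
  between Y7 and E4: 7 + 23 − 16 = 14
  between E4 and S2: 23 + 27 − 34 = 16
  between S2 and 00: 27 + 16 − 35 = 8
Cheapest insertion is between S2 and 00, adding 8.
New total = 121 + 8 = 129.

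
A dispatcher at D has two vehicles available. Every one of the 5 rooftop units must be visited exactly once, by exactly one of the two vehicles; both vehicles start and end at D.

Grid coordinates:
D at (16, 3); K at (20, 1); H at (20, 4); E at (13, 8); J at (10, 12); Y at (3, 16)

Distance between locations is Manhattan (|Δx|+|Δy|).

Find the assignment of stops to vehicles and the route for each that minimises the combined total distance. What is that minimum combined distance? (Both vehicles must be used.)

There are 2^4 − 1 = 15 ways to divide the 5 stops into two non-empty groups. For each, the best each vehicle can do is its own shortest tour through its group:
  {K} + {H, E, J, Y}: 12 + 60 = 72
  {H} + {K, E, J, Y}: 10 + 64 = 74
  {K, H} + {E, J, Y}: 14 + 52 = 66
  {E} + {K, H, J, Y}: 16 + 64 = 80
  {K, E} + {H, J, Y}: 28 + 60 = 88
  {H, E} + {K, J, Y}: 24 + 64 = 88
  … (15 splits in total)
Best: vehicle 1 D → K → H → D = 14; vehicle 2 D → E → J → Y → D = 52; combined 66.

66 — the smallest possible combined total.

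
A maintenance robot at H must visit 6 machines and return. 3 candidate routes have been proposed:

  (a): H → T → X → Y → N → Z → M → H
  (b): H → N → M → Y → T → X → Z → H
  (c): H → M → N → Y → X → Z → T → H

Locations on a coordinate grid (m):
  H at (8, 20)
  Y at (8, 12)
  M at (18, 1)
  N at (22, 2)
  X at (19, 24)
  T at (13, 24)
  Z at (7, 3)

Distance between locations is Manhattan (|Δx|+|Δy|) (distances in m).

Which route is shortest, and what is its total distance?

(a): 9 + 6 + 23 + 24 + 16 + 13 + 29 = 120
(b): 32 + 5 + 21 + 17 + 6 + 33 + 18 = 132
(c): 29 + 5 + 24 + 23 + 33 + 27 + 9 = 150

120 m — (a) is the shortest.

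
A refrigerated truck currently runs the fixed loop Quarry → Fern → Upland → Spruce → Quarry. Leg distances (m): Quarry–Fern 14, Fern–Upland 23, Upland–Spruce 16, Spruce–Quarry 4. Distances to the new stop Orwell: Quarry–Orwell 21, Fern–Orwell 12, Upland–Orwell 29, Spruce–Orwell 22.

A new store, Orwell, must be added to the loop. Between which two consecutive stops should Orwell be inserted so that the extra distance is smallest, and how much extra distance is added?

Insertion cost between consecutive stops i–j is d(i,Orwell) + d(Orwell,j) − d(i,j):
  between Quarry and Fern: 21 + 12 − 14 = 19
  between Fern and Upland: 12 + 29 − 23 = 18
  between Upland and Spruce: 29 + 22 − 16 = 35
  between Spruce and Quarry: 22 + 21 − 4 = 39
Cheapest insertion is between Fern and Upland, adding 18.
New total = 57 + 18 = 75.

+18 m — insert Orwell between Fern and Upland.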